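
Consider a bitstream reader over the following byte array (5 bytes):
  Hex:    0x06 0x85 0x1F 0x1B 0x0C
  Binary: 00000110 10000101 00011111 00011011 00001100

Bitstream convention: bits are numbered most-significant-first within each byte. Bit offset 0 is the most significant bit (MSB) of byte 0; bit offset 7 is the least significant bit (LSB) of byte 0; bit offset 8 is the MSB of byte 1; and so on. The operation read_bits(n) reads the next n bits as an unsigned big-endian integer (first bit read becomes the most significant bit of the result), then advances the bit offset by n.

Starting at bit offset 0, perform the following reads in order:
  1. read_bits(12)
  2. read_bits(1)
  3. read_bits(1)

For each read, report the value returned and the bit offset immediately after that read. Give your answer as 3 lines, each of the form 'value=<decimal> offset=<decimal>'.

Read 1: bits[0:12] width=12 -> value=104 (bin 000001101000); offset now 12 = byte 1 bit 4; 28 bits remain
Read 2: bits[12:13] width=1 -> value=0 (bin 0); offset now 13 = byte 1 bit 5; 27 bits remain
Read 3: bits[13:14] width=1 -> value=1 (bin 1); offset now 14 = byte 1 bit 6; 26 bits remain

Answer: value=104 offset=12
value=0 offset=13
value=1 offset=14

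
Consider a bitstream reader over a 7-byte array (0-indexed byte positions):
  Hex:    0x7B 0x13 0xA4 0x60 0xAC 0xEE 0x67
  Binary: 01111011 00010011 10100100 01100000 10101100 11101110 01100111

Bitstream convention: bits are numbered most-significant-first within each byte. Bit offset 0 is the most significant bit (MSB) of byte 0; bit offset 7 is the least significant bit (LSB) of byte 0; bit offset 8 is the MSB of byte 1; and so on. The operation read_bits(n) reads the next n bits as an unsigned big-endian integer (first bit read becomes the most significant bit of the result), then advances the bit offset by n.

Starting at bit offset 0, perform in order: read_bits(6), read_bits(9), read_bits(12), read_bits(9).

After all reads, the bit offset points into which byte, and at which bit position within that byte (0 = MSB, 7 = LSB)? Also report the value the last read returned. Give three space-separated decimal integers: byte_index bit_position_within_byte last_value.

Answer: 4 4 10

Derivation:
Read 1: bits[0:6] width=6 -> value=30 (bin 011110); offset now 6 = byte 0 bit 6; 50 bits remain
Read 2: bits[6:15] width=9 -> value=393 (bin 110001001); offset now 15 = byte 1 bit 7; 41 bits remain
Read 3: bits[15:27] width=12 -> value=3363 (bin 110100100011); offset now 27 = byte 3 bit 3; 29 bits remain
Read 4: bits[27:36] width=9 -> value=10 (bin 000001010); offset now 36 = byte 4 bit 4; 20 bits remain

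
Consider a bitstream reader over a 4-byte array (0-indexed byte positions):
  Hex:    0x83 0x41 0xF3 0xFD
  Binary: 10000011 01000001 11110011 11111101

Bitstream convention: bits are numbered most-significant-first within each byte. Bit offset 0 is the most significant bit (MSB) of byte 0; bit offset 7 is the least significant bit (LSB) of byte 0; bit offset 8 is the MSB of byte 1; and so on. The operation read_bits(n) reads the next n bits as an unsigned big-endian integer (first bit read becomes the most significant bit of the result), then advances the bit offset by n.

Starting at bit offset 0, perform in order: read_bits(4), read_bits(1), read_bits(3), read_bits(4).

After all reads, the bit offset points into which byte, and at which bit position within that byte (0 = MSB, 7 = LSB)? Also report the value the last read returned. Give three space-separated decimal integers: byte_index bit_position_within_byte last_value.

Answer: 1 4 4

Derivation:
Read 1: bits[0:4] width=4 -> value=8 (bin 1000); offset now 4 = byte 0 bit 4; 28 bits remain
Read 2: bits[4:5] width=1 -> value=0 (bin 0); offset now 5 = byte 0 bit 5; 27 bits remain
Read 3: bits[5:8] width=3 -> value=3 (bin 011); offset now 8 = byte 1 bit 0; 24 bits remain
Read 4: bits[8:12] width=4 -> value=4 (bin 0100); offset now 12 = byte 1 bit 4; 20 bits remain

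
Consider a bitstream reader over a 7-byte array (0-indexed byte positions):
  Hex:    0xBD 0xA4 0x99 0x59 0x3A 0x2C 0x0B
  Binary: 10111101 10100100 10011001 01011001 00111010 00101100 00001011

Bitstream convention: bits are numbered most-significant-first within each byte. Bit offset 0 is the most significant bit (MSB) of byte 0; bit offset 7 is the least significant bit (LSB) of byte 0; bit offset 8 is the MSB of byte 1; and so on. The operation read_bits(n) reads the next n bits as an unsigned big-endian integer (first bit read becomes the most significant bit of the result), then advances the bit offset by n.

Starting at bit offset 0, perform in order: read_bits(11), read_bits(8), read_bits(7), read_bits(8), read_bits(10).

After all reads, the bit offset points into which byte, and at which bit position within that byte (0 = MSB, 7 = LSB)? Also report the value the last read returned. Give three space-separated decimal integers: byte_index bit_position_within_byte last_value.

Answer: 5 4 930

Derivation:
Read 1: bits[0:11] width=11 -> value=1517 (bin 10111101101); offset now 11 = byte 1 bit 3; 45 bits remain
Read 2: bits[11:19] width=8 -> value=36 (bin 00100100); offset now 19 = byte 2 bit 3; 37 bits remain
Read 3: bits[19:26] width=7 -> value=101 (bin 1100101); offset now 26 = byte 3 bit 2; 30 bits remain
Read 4: bits[26:34] width=8 -> value=100 (bin 01100100); offset now 34 = byte 4 bit 2; 22 bits remain
Read 5: bits[34:44] width=10 -> value=930 (bin 1110100010); offset now 44 = byte 5 bit 4; 12 bits remain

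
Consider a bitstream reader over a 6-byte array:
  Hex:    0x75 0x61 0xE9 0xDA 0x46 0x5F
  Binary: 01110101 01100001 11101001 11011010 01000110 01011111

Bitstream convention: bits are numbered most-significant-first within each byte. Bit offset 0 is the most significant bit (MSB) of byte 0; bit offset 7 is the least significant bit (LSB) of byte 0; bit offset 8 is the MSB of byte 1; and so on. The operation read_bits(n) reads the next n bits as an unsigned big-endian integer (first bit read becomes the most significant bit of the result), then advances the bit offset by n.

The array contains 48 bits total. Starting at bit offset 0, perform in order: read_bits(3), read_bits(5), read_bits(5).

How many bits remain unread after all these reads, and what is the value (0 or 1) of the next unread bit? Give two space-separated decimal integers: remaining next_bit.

Answer: 35 0

Derivation:
Read 1: bits[0:3] width=3 -> value=3 (bin 011); offset now 3 = byte 0 bit 3; 45 bits remain
Read 2: bits[3:8] width=5 -> value=21 (bin 10101); offset now 8 = byte 1 bit 0; 40 bits remain
Read 3: bits[8:13] width=5 -> value=12 (bin 01100); offset now 13 = byte 1 bit 5; 35 bits remain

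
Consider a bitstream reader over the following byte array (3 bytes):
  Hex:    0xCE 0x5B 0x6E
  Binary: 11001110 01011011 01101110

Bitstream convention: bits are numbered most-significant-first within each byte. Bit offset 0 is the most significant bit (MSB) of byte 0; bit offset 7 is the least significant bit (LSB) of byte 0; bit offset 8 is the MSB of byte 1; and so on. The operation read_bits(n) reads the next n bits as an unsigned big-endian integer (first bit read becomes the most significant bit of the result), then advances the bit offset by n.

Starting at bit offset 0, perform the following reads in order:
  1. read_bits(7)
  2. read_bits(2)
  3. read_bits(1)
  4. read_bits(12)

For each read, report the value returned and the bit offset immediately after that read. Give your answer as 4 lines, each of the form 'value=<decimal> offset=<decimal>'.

Read 1: bits[0:7] width=7 -> value=103 (bin 1100111); offset now 7 = byte 0 bit 7; 17 bits remain
Read 2: bits[7:9] width=2 -> value=0 (bin 00); offset now 9 = byte 1 bit 1; 15 bits remain
Read 3: bits[9:10] width=1 -> value=1 (bin 1); offset now 10 = byte 1 bit 2; 14 bits remain
Read 4: bits[10:22] width=12 -> value=1755 (bin 011011011011); offset now 22 = byte 2 bit 6; 2 bits remain

Answer: value=103 offset=7
value=0 offset=9
value=1 offset=10
value=1755 offset=22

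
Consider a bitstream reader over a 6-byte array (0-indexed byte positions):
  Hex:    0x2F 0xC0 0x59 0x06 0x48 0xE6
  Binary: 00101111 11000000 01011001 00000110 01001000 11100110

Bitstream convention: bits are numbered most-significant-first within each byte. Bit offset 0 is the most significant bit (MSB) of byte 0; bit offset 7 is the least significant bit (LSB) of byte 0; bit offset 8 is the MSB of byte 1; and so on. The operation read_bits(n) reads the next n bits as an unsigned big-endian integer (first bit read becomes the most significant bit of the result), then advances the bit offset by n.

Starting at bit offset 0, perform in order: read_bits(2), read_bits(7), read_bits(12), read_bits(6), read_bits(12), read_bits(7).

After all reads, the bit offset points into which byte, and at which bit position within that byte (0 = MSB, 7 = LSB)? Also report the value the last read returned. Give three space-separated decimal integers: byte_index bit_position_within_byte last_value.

Answer: 5 6 57

Derivation:
Read 1: bits[0:2] width=2 -> value=0 (bin 00); offset now 2 = byte 0 bit 2; 46 bits remain
Read 2: bits[2:9] width=7 -> value=95 (bin 1011111); offset now 9 = byte 1 bit 1; 39 bits remain
Read 3: bits[9:21] width=12 -> value=2059 (bin 100000001011); offset now 21 = byte 2 bit 5; 27 bits remain
Read 4: bits[21:27] width=6 -> value=8 (bin 001000); offset now 27 = byte 3 bit 3; 21 bits remain
Read 5: bits[27:39] width=12 -> value=804 (bin 001100100100); offset now 39 = byte 4 bit 7; 9 bits remain
Read 6: bits[39:46] width=7 -> value=57 (bin 0111001); offset now 46 = byte 5 bit 6; 2 bits remain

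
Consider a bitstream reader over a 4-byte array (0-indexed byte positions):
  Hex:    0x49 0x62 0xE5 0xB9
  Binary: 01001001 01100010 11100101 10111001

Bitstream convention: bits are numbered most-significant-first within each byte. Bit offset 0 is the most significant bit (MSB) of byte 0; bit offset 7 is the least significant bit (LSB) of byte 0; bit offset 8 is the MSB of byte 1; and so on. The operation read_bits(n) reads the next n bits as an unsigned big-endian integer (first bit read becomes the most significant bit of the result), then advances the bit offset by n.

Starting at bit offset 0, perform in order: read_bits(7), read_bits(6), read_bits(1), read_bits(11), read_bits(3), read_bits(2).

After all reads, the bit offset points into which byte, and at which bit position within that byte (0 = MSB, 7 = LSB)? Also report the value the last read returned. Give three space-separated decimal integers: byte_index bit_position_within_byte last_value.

Read 1: bits[0:7] width=7 -> value=36 (bin 0100100); offset now 7 = byte 0 bit 7; 25 bits remain
Read 2: bits[7:13] width=6 -> value=44 (bin 101100); offset now 13 = byte 1 bit 5; 19 bits remain
Read 3: bits[13:14] width=1 -> value=0 (bin 0); offset now 14 = byte 1 bit 6; 18 bits remain
Read 4: bits[14:25] width=11 -> value=1483 (bin 10111001011); offset now 25 = byte 3 bit 1; 7 bits remain
Read 5: bits[25:28] width=3 -> value=3 (bin 011); offset now 28 = byte 3 bit 4; 4 bits remain
Read 6: bits[28:30] width=2 -> value=2 (bin 10); offset now 30 = byte 3 bit 6; 2 bits remain

Answer: 3 6 2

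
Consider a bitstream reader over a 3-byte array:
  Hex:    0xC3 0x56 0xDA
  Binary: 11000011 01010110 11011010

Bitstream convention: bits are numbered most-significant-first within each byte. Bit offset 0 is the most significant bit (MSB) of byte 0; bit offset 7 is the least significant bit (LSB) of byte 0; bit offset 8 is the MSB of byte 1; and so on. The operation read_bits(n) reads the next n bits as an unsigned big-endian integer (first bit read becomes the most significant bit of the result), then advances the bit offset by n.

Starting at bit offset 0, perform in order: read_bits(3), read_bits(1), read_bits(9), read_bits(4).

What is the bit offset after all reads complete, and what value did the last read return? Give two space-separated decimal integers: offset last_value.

Answer: 17 13

Derivation:
Read 1: bits[0:3] width=3 -> value=6 (bin 110); offset now 3 = byte 0 bit 3; 21 bits remain
Read 2: bits[3:4] width=1 -> value=0 (bin 0); offset now 4 = byte 0 bit 4; 20 bits remain
Read 3: bits[4:13] width=9 -> value=106 (bin 001101010); offset now 13 = byte 1 bit 5; 11 bits remain
Read 4: bits[13:17] width=4 -> value=13 (bin 1101); offset now 17 = byte 2 bit 1; 7 bits remain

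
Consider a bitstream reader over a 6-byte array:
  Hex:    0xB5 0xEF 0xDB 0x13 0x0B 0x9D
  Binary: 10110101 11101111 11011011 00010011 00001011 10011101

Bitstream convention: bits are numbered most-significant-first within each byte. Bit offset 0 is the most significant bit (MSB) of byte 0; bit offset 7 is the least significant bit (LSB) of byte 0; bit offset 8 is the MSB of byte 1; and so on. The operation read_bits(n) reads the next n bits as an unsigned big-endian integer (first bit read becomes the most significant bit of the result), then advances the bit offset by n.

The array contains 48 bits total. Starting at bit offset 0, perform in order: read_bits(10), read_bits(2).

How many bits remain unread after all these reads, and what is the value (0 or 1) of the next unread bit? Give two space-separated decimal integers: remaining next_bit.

Answer: 36 1

Derivation:
Read 1: bits[0:10] width=10 -> value=727 (bin 1011010111); offset now 10 = byte 1 bit 2; 38 bits remain
Read 2: bits[10:12] width=2 -> value=2 (bin 10); offset now 12 = byte 1 bit 4; 36 bits remain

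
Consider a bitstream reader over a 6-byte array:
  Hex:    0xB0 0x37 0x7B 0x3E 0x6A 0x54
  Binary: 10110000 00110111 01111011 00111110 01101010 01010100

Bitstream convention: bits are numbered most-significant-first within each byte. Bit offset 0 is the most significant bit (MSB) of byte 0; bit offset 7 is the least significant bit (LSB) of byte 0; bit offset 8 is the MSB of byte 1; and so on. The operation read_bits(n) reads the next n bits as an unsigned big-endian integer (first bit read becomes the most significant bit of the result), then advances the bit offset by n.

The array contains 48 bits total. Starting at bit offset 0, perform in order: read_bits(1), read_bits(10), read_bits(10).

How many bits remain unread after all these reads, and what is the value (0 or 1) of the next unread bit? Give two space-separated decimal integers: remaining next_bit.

Answer: 27 0

Derivation:
Read 1: bits[0:1] width=1 -> value=1 (bin 1); offset now 1 = byte 0 bit 1; 47 bits remain
Read 2: bits[1:11] width=10 -> value=385 (bin 0110000001); offset now 11 = byte 1 bit 3; 37 bits remain
Read 3: bits[11:21] width=10 -> value=751 (bin 1011101111); offset now 21 = byte 2 bit 5; 27 bits remain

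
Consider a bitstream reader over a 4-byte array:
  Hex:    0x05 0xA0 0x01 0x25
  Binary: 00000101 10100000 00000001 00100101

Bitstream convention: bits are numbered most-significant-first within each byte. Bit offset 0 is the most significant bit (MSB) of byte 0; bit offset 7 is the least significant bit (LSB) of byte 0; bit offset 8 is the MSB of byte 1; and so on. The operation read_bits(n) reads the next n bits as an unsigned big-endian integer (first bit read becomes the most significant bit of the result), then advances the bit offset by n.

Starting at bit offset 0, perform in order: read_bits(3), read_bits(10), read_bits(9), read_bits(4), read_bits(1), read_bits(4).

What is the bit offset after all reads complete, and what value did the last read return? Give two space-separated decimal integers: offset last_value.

Read 1: bits[0:3] width=3 -> value=0 (bin 000); offset now 3 = byte 0 bit 3; 29 bits remain
Read 2: bits[3:13] width=10 -> value=180 (bin 0010110100); offset now 13 = byte 1 bit 5; 19 bits remain
Read 3: bits[13:22] width=9 -> value=0 (bin 000000000); offset now 22 = byte 2 bit 6; 10 bits remain
Read 4: bits[22:26] width=4 -> value=4 (bin 0100); offset now 26 = byte 3 bit 2; 6 bits remain
Read 5: bits[26:27] width=1 -> value=1 (bin 1); offset now 27 = byte 3 bit 3; 5 bits remain
Read 6: bits[27:31] width=4 -> value=2 (bin 0010); offset now 31 = byte 3 bit 7; 1 bits remain

Answer: 31 2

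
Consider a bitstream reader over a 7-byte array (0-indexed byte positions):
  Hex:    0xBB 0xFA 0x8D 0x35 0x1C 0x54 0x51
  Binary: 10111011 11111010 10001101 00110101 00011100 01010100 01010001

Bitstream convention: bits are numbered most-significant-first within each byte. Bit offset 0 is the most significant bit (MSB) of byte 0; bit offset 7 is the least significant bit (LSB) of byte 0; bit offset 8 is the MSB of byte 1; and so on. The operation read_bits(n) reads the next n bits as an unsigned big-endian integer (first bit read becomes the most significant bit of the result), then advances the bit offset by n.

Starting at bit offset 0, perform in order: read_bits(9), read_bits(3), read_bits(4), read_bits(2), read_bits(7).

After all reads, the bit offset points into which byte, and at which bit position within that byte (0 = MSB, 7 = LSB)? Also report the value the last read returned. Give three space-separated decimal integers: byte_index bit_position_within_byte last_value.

Read 1: bits[0:9] width=9 -> value=375 (bin 101110111); offset now 9 = byte 1 bit 1; 47 bits remain
Read 2: bits[9:12] width=3 -> value=7 (bin 111); offset now 12 = byte 1 bit 4; 44 bits remain
Read 3: bits[12:16] width=4 -> value=10 (bin 1010); offset now 16 = byte 2 bit 0; 40 bits remain
Read 4: bits[16:18] width=2 -> value=2 (bin 10); offset now 18 = byte 2 bit 2; 38 bits remain
Read 5: bits[18:25] width=7 -> value=26 (bin 0011010); offset now 25 = byte 3 bit 1; 31 bits remain

Answer: 3 1 26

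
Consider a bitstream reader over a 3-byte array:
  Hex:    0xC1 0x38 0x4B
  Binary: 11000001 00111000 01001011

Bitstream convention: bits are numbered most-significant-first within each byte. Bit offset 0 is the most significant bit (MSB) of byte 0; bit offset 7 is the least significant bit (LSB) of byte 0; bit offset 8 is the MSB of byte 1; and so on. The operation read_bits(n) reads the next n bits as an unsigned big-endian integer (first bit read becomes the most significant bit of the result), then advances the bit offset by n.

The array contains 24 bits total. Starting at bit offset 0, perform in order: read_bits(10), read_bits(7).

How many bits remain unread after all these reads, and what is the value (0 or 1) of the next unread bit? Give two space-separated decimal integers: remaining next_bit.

Read 1: bits[0:10] width=10 -> value=772 (bin 1100000100); offset now 10 = byte 1 bit 2; 14 bits remain
Read 2: bits[10:17] width=7 -> value=112 (bin 1110000); offset now 17 = byte 2 bit 1; 7 bits remain

Answer: 7 1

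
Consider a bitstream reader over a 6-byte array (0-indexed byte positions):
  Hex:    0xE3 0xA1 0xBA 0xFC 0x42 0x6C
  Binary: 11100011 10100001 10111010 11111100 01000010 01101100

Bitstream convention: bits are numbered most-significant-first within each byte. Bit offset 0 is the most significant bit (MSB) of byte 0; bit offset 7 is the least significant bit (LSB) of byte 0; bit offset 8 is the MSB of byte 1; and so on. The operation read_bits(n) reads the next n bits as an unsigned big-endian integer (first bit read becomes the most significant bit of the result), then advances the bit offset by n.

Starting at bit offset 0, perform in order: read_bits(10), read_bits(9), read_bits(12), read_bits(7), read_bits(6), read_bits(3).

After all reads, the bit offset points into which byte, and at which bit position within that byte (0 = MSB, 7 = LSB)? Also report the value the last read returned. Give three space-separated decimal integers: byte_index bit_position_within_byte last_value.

Read 1: bits[0:10] width=10 -> value=910 (bin 1110001110); offset now 10 = byte 1 bit 2; 38 bits remain
Read 2: bits[10:19] width=9 -> value=269 (bin 100001101); offset now 19 = byte 2 bit 3; 29 bits remain
Read 3: bits[19:31] width=12 -> value=3454 (bin 110101111110); offset now 31 = byte 3 bit 7; 17 bits remain
Read 4: bits[31:38] width=7 -> value=16 (bin 0010000); offset now 38 = byte 4 bit 6; 10 bits remain
Read 5: bits[38:44] width=6 -> value=38 (bin 100110); offset now 44 = byte 5 bit 4; 4 bits remain
Read 6: bits[44:47] width=3 -> value=6 (bin 110); offset now 47 = byte 5 bit 7; 1 bits remain

Answer: 5 7 6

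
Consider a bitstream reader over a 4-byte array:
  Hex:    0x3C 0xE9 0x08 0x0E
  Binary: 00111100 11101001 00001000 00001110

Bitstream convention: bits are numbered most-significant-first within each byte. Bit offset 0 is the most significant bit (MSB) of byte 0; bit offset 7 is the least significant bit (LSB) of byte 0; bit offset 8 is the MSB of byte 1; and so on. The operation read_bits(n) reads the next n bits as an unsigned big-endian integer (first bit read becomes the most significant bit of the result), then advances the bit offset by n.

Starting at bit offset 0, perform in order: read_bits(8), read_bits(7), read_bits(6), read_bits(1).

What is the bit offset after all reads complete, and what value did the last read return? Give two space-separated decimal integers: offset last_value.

Read 1: bits[0:8] width=8 -> value=60 (bin 00111100); offset now 8 = byte 1 bit 0; 24 bits remain
Read 2: bits[8:15] width=7 -> value=116 (bin 1110100); offset now 15 = byte 1 bit 7; 17 bits remain
Read 3: bits[15:21] width=6 -> value=33 (bin 100001); offset now 21 = byte 2 bit 5; 11 bits remain
Read 4: bits[21:22] width=1 -> value=0 (bin 0); offset now 22 = byte 2 bit 6; 10 bits remain

Answer: 22 0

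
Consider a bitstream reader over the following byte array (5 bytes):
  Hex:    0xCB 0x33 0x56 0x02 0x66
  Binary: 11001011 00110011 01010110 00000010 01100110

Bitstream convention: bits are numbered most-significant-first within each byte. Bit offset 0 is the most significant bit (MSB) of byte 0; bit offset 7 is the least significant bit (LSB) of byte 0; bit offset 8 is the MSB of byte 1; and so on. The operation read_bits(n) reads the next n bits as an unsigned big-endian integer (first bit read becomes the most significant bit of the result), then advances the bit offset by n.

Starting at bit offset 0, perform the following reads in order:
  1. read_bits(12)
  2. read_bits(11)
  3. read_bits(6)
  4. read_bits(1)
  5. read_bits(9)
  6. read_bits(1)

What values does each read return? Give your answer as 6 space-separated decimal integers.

Answer: 3251 427 0 0 307 0

Derivation:
Read 1: bits[0:12] width=12 -> value=3251 (bin 110010110011); offset now 12 = byte 1 bit 4; 28 bits remain
Read 2: bits[12:23] width=11 -> value=427 (bin 00110101011); offset now 23 = byte 2 bit 7; 17 bits remain
Read 3: bits[23:29] width=6 -> value=0 (bin 000000); offset now 29 = byte 3 bit 5; 11 bits remain
Read 4: bits[29:30] width=1 -> value=0 (bin 0); offset now 30 = byte 3 bit 6; 10 bits remain
Read 5: bits[30:39] width=9 -> value=307 (bin 100110011); offset now 39 = byte 4 bit 7; 1 bits remain
Read 6: bits[39:40] width=1 -> value=0 (bin 0); offset now 40 = byte 5 bit 0; 0 bits remain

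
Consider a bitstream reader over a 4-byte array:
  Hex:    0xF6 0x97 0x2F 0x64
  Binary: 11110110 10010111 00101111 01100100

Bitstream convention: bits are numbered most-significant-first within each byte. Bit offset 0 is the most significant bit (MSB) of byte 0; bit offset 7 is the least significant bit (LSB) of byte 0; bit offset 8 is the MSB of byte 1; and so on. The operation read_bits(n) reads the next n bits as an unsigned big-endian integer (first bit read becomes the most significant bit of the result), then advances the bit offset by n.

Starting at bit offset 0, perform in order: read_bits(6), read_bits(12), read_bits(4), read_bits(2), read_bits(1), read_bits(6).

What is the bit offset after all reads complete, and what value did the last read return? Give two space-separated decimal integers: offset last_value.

Read 1: bits[0:6] width=6 -> value=61 (bin 111101); offset now 6 = byte 0 bit 6; 26 bits remain
Read 2: bits[6:18] width=12 -> value=2652 (bin 101001011100); offset now 18 = byte 2 bit 2; 14 bits remain
Read 3: bits[18:22] width=4 -> value=11 (bin 1011); offset now 22 = byte 2 bit 6; 10 bits remain
Read 4: bits[22:24] width=2 -> value=3 (bin 11); offset now 24 = byte 3 bit 0; 8 bits remain
Read 5: bits[24:25] width=1 -> value=0 (bin 0); offset now 25 = byte 3 bit 1; 7 bits remain
Read 6: bits[25:31] width=6 -> value=50 (bin 110010); offset now 31 = byte 3 bit 7; 1 bits remain

Answer: 31 50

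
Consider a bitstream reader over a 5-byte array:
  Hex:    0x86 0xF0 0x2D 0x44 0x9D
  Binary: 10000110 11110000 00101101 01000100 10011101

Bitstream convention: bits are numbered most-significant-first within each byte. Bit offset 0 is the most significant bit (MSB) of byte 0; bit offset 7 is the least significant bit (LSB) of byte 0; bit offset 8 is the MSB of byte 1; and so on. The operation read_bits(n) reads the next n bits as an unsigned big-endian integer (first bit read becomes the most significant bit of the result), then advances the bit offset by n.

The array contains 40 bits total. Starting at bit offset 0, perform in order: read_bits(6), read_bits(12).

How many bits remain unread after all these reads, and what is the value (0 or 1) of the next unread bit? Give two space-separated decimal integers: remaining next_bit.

Read 1: bits[0:6] width=6 -> value=33 (bin 100001); offset now 6 = byte 0 bit 6; 34 bits remain
Read 2: bits[6:18] width=12 -> value=3008 (bin 101111000000); offset now 18 = byte 2 bit 2; 22 bits remain

Answer: 22 1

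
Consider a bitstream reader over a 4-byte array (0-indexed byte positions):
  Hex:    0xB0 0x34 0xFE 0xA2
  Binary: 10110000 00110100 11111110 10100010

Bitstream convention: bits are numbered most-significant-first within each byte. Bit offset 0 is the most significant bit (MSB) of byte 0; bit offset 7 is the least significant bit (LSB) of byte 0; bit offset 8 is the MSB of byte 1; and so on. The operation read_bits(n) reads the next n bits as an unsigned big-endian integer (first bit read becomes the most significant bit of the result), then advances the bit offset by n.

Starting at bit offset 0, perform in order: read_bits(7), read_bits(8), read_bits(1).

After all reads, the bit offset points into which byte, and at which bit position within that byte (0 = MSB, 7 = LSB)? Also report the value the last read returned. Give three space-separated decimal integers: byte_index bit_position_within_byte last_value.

Read 1: bits[0:7] width=7 -> value=88 (bin 1011000); offset now 7 = byte 0 bit 7; 25 bits remain
Read 2: bits[7:15] width=8 -> value=26 (bin 00011010); offset now 15 = byte 1 bit 7; 17 bits remain
Read 3: bits[15:16] width=1 -> value=0 (bin 0); offset now 16 = byte 2 bit 0; 16 bits remain

Answer: 2 0 0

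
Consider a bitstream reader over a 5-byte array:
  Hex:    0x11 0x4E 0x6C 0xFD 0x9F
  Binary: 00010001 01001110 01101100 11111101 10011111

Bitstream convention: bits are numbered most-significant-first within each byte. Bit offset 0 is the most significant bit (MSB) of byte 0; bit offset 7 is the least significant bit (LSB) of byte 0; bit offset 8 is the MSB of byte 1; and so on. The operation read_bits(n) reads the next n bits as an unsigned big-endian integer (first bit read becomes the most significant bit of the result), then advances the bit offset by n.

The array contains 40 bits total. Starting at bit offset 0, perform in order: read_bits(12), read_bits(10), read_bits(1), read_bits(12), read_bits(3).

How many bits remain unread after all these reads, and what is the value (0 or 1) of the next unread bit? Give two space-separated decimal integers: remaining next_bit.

Read 1: bits[0:12] width=12 -> value=276 (bin 000100010100); offset now 12 = byte 1 bit 4; 28 bits remain
Read 2: bits[12:22] width=10 -> value=923 (bin 1110011011); offset now 22 = byte 2 bit 6; 18 bits remain
Read 3: bits[22:23] width=1 -> value=0 (bin 0); offset now 23 = byte 2 bit 7; 17 bits remain
Read 4: bits[23:35] width=12 -> value=2028 (bin 011111101100); offset now 35 = byte 4 bit 3; 5 bits remain
Read 5: bits[35:38] width=3 -> value=7 (bin 111); offset now 38 = byte 4 bit 6; 2 bits remain

Answer: 2 1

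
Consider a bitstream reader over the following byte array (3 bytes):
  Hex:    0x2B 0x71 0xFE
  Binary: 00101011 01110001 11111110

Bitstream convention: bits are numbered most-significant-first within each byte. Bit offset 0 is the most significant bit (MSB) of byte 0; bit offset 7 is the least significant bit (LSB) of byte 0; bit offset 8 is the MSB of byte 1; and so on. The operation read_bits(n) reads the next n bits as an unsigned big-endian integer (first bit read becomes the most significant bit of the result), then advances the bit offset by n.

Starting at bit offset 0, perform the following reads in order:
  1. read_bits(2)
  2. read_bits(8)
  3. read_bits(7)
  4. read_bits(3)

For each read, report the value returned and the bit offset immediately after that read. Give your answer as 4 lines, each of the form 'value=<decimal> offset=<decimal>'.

Answer: value=0 offset=2
value=173 offset=10
value=99 offset=17
value=7 offset=20

Derivation:
Read 1: bits[0:2] width=2 -> value=0 (bin 00); offset now 2 = byte 0 bit 2; 22 bits remain
Read 2: bits[2:10] width=8 -> value=173 (bin 10101101); offset now 10 = byte 1 bit 2; 14 bits remain
Read 3: bits[10:17] width=7 -> value=99 (bin 1100011); offset now 17 = byte 2 bit 1; 7 bits remain
Read 4: bits[17:20] width=3 -> value=7 (bin 111); offset now 20 = byte 2 bit 4; 4 bits remain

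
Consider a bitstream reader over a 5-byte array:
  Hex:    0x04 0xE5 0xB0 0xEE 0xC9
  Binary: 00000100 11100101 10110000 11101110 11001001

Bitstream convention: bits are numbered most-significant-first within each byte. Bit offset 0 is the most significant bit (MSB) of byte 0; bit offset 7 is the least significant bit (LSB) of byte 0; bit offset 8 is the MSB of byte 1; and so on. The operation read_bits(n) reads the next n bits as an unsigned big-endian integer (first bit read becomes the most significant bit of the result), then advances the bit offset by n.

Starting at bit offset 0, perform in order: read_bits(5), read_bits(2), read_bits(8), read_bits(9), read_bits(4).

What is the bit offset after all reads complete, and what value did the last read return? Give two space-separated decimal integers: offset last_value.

Read 1: bits[0:5] width=5 -> value=0 (bin 00000); offset now 5 = byte 0 bit 5; 35 bits remain
Read 2: bits[5:7] width=2 -> value=2 (bin 10); offset now 7 = byte 0 bit 7; 33 bits remain
Read 3: bits[7:15] width=8 -> value=114 (bin 01110010); offset now 15 = byte 1 bit 7; 25 bits remain
Read 4: bits[15:24] width=9 -> value=432 (bin 110110000); offset now 24 = byte 3 bit 0; 16 bits remain
Read 5: bits[24:28] width=4 -> value=14 (bin 1110); offset now 28 = byte 3 bit 4; 12 bits remain

Answer: 28 14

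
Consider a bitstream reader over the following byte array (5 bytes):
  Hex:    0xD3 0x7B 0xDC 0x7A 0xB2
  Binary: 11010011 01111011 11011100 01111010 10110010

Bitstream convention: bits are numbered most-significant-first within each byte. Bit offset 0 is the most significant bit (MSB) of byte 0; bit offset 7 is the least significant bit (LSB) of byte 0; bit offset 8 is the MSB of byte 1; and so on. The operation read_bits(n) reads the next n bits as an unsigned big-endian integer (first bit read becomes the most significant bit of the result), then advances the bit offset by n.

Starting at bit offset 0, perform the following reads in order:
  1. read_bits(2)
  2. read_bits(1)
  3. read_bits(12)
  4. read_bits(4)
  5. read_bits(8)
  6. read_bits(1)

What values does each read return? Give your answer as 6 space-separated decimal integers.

Answer: 3 0 2493 14 227 1

Derivation:
Read 1: bits[0:2] width=2 -> value=3 (bin 11); offset now 2 = byte 0 bit 2; 38 bits remain
Read 2: bits[2:3] width=1 -> value=0 (bin 0); offset now 3 = byte 0 bit 3; 37 bits remain
Read 3: bits[3:15] width=12 -> value=2493 (bin 100110111101); offset now 15 = byte 1 bit 7; 25 bits remain
Read 4: bits[15:19] width=4 -> value=14 (bin 1110); offset now 19 = byte 2 bit 3; 21 bits remain
Read 5: bits[19:27] width=8 -> value=227 (bin 11100011); offset now 27 = byte 3 bit 3; 13 bits remain
Read 6: bits[27:28] width=1 -> value=1 (bin 1); offset now 28 = byte 3 bit 4; 12 bits remain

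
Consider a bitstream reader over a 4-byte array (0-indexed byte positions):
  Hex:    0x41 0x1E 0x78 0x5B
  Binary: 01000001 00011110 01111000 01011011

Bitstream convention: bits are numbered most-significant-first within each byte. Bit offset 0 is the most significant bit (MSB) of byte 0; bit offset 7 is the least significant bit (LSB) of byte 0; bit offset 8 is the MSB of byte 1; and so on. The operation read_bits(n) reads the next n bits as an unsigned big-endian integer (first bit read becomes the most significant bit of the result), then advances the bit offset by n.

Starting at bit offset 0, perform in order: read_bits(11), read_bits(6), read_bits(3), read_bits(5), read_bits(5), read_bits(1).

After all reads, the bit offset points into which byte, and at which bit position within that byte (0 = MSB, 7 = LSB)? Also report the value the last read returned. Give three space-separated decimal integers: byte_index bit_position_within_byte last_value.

Read 1: bits[0:11] width=11 -> value=520 (bin 01000001000); offset now 11 = byte 1 bit 3; 21 bits remain
Read 2: bits[11:17] width=6 -> value=60 (bin 111100); offset now 17 = byte 2 bit 1; 15 bits remain
Read 3: bits[17:20] width=3 -> value=7 (bin 111); offset now 20 = byte 2 bit 4; 12 bits remain
Read 4: bits[20:25] width=5 -> value=16 (bin 10000); offset now 25 = byte 3 bit 1; 7 bits remain
Read 5: bits[25:30] width=5 -> value=22 (bin 10110); offset now 30 = byte 3 bit 6; 2 bits remain
Read 6: bits[30:31] width=1 -> value=1 (bin 1); offset now 31 = byte 3 bit 7; 1 bits remain

Answer: 3 7 1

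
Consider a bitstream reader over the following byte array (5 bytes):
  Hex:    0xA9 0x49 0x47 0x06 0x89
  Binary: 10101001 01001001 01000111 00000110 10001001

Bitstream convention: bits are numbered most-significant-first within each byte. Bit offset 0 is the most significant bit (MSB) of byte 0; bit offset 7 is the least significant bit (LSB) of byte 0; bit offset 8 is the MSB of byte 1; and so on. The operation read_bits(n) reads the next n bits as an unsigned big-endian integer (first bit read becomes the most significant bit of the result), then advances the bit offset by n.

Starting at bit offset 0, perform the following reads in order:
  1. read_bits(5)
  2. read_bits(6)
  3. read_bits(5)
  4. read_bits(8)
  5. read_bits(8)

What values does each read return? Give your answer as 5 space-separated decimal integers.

Answer: 21 10 9 71 6

Derivation:
Read 1: bits[0:5] width=5 -> value=21 (bin 10101); offset now 5 = byte 0 bit 5; 35 bits remain
Read 2: bits[5:11] width=6 -> value=10 (bin 001010); offset now 11 = byte 1 bit 3; 29 bits remain
Read 3: bits[11:16] width=5 -> value=9 (bin 01001); offset now 16 = byte 2 bit 0; 24 bits remain
Read 4: bits[16:24] width=8 -> value=71 (bin 01000111); offset now 24 = byte 3 bit 0; 16 bits remain
Read 5: bits[24:32] width=8 -> value=6 (bin 00000110); offset now 32 = byte 4 bit 0; 8 bits remain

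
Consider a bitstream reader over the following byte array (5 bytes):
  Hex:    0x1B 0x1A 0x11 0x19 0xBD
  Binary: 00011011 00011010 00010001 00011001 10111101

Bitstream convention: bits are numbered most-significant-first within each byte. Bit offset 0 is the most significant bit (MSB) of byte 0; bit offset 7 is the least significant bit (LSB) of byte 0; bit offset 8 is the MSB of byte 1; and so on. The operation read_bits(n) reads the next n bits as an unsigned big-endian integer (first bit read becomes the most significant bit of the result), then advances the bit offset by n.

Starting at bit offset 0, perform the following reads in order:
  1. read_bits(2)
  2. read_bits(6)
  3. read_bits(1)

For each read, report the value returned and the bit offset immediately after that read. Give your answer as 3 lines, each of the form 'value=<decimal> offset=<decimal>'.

Answer: value=0 offset=2
value=27 offset=8
value=0 offset=9

Derivation:
Read 1: bits[0:2] width=2 -> value=0 (bin 00); offset now 2 = byte 0 bit 2; 38 bits remain
Read 2: bits[2:8] width=6 -> value=27 (bin 011011); offset now 8 = byte 1 bit 0; 32 bits remain
Read 3: bits[8:9] width=1 -> value=0 (bin 0); offset now 9 = byte 1 bit 1; 31 bits remain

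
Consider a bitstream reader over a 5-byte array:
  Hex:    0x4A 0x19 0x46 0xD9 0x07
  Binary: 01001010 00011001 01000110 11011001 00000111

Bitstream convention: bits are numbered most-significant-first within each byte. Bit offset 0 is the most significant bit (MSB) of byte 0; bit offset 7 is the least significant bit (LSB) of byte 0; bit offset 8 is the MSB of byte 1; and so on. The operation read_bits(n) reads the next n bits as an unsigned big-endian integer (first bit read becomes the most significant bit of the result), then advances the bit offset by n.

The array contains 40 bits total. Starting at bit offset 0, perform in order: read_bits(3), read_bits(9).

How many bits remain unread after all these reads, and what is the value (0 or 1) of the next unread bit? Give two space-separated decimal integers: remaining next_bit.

Read 1: bits[0:3] width=3 -> value=2 (bin 010); offset now 3 = byte 0 bit 3; 37 bits remain
Read 2: bits[3:12] width=9 -> value=161 (bin 010100001); offset now 12 = byte 1 bit 4; 28 bits remain

Answer: 28 1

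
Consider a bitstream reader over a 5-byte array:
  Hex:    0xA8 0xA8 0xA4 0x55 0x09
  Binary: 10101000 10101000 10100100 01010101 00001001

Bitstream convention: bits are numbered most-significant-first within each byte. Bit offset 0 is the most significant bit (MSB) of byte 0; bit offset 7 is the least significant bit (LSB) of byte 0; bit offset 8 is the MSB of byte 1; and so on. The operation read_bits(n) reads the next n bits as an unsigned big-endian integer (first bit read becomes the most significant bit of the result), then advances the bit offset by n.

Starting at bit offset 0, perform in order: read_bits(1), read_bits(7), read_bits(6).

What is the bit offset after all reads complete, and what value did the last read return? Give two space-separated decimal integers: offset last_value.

Answer: 14 42

Derivation:
Read 1: bits[0:1] width=1 -> value=1 (bin 1); offset now 1 = byte 0 bit 1; 39 bits remain
Read 2: bits[1:8] width=7 -> value=40 (bin 0101000); offset now 8 = byte 1 bit 0; 32 bits remain
Read 3: bits[8:14] width=6 -> value=42 (bin 101010); offset now 14 = byte 1 bit 6; 26 bits remain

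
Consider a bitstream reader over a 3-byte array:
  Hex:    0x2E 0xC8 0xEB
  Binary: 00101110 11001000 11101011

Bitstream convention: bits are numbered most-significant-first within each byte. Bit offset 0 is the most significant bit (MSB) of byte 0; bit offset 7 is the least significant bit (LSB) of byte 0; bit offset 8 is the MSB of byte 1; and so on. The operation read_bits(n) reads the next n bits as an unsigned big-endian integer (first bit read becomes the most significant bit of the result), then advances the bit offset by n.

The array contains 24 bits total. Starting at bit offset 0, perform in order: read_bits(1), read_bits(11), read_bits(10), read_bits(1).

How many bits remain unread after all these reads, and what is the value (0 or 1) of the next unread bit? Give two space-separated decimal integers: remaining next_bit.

Read 1: bits[0:1] width=1 -> value=0 (bin 0); offset now 1 = byte 0 bit 1; 23 bits remain
Read 2: bits[1:12] width=11 -> value=748 (bin 01011101100); offset now 12 = byte 1 bit 4; 12 bits remain
Read 3: bits[12:22] width=10 -> value=570 (bin 1000111010); offset now 22 = byte 2 bit 6; 2 bits remain
Read 4: bits[22:23] width=1 -> value=1 (bin 1); offset now 23 = byte 2 bit 7; 1 bits remain

Answer: 1 1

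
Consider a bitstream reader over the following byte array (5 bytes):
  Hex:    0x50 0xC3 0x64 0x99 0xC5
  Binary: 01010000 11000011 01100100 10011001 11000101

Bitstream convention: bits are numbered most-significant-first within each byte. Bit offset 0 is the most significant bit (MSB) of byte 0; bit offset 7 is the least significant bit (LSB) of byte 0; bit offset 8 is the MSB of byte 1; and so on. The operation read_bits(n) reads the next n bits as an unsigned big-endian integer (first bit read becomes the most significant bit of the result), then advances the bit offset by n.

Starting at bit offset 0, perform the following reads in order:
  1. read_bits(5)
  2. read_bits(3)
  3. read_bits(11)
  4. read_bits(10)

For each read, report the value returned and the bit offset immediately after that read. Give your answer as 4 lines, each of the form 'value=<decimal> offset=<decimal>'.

Answer: value=10 offset=5
value=0 offset=8
value=1563 offset=19
value=147 offset=29

Derivation:
Read 1: bits[0:5] width=5 -> value=10 (bin 01010); offset now 5 = byte 0 bit 5; 35 bits remain
Read 2: bits[5:8] width=3 -> value=0 (bin 000); offset now 8 = byte 1 bit 0; 32 bits remain
Read 3: bits[8:19] width=11 -> value=1563 (bin 11000011011); offset now 19 = byte 2 bit 3; 21 bits remain
Read 4: bits[19:29] width=10 -> value=147 (bin 0010010011); offset now 29 = byte 3 bit 5; 11 bits remain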